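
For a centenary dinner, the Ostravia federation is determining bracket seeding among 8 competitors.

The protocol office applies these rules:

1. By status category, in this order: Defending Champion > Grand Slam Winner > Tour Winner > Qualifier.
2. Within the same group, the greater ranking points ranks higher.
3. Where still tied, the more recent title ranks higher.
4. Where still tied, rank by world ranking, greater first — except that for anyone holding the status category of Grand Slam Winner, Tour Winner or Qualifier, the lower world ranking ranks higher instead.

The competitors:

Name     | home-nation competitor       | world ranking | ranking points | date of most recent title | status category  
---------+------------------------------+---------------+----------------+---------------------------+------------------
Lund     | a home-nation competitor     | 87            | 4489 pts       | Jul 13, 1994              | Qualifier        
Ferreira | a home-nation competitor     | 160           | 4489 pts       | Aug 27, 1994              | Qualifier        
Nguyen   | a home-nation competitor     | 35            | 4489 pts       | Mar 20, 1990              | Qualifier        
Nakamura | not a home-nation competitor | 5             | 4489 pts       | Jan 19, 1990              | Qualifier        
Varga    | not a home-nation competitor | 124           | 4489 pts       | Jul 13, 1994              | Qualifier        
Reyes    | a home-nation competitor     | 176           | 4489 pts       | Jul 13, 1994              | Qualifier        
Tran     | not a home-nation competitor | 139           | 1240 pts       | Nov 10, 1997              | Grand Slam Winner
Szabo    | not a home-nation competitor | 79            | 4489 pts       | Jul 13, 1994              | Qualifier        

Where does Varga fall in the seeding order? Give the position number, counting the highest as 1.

5

By status category: Tran (Grand Slam Winner); then Ferreira, Szabo, Lund, Varga, Reyes, Nguyen and Nakamura (Qualifier).
Ferreira, Szabo, Lund, Varga, Reyes, Nguyen and Nakamura all have ranking points 4489 pts, so the next rule applies.
Among Ferreira, Szabo, Lund, Varga, Reyes, Nguyen and Nakamura, by date of most recent title (later first): Ferreira (Aug 27, 1994) before Szabo, Lund, Varga and Reyes (Jul 13, 1994) before Nguyen (Mar 20, 1990) before Nakamura (Jan 19, 1990).
Among Szabo, Lund, Varga and Reyes, by world ranking (lower first) (reversed rule for this group): Szabo (79) before Lund (87) before Varga (124) before Reyes (176).
Order: Tran, Ferreira, Szabo, Lund, Varga, Reyes, Nguyen, Nakamura. So position 5.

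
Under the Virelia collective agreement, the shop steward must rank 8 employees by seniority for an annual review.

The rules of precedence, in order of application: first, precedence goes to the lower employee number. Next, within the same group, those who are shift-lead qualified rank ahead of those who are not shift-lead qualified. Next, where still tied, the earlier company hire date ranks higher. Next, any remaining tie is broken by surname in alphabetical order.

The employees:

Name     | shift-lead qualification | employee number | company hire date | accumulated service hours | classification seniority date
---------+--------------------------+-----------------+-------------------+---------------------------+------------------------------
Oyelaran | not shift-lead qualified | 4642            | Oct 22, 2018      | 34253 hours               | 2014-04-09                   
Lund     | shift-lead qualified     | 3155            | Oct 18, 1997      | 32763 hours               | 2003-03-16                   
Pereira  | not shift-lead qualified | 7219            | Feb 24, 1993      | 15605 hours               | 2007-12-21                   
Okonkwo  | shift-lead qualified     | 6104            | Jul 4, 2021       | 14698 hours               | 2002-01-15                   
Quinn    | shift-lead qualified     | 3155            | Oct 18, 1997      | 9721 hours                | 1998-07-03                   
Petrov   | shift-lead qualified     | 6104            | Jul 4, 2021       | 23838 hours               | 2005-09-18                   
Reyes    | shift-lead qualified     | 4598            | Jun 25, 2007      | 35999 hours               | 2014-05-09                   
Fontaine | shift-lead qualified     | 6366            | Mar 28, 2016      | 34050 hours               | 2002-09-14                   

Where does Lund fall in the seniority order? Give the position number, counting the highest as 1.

By employee number (lower first): Lund and Quinn (both 3155); then Reyes (4598); then Oyelaran (4642); then Okonkwo and Petrov (both 6104); then Fontaine (6366); then Pereira (7219).
Lund and Quinn are each shift-lead qualified, so the next rule applies.
Lund and Quinn both have company hire date Oct 18, 1997, so the next rule applies.
Among Lund and Quinn, alphabetically by surname: Lund before Quinn.
Okonkwo and Petrov are each shift-lead qualified, so the next rule applies.
Okonkwo and Petrov both have company hire date Jul 4, 2021, so the next rule applies.
Among Okonkwo and Petrov, alphabetically by surname: Okonkwo before Petrov.
Order: Lund, Quinn, Reyes, Oyelaran, Okonkwo, Petrov, Fontaine, Pereira. So position 1.

1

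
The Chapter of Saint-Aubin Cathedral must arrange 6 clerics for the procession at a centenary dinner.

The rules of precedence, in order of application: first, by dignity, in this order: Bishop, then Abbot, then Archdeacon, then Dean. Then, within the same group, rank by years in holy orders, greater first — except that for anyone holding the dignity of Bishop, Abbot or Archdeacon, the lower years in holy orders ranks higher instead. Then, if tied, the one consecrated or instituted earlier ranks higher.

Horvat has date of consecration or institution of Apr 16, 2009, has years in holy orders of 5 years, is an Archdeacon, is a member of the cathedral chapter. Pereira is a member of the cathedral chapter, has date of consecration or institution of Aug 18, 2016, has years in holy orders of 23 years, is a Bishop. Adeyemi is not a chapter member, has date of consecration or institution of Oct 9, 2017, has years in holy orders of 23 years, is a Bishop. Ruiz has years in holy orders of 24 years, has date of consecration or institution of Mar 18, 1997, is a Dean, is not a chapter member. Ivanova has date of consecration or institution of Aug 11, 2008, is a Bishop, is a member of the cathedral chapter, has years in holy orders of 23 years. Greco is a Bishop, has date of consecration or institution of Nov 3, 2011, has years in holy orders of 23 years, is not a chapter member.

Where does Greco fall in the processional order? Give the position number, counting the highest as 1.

2

By dignity: Ivanova, Greco, Pereira and Adeyemi (Bishop); then Horvat (Archdeacon); then Ruiz (Dean).
Ivanova, Greco, Pereira and Adeyemi all have years in holy orders 23 years, so the next rule applies.
Among Ivanova, Greco, Pereira and Adeyemi, by date of consecration or institution (earlier first): Ivanova (Aug 11, 2008) before Greco (Nov 3, 2011) before Pereira (Aug 18, 2016) before Adeyemi (Oct 9, 2017).
Order: Ivanova, Greco, Pereira, Adeyemi, Horvat, Ruiz. So position 2.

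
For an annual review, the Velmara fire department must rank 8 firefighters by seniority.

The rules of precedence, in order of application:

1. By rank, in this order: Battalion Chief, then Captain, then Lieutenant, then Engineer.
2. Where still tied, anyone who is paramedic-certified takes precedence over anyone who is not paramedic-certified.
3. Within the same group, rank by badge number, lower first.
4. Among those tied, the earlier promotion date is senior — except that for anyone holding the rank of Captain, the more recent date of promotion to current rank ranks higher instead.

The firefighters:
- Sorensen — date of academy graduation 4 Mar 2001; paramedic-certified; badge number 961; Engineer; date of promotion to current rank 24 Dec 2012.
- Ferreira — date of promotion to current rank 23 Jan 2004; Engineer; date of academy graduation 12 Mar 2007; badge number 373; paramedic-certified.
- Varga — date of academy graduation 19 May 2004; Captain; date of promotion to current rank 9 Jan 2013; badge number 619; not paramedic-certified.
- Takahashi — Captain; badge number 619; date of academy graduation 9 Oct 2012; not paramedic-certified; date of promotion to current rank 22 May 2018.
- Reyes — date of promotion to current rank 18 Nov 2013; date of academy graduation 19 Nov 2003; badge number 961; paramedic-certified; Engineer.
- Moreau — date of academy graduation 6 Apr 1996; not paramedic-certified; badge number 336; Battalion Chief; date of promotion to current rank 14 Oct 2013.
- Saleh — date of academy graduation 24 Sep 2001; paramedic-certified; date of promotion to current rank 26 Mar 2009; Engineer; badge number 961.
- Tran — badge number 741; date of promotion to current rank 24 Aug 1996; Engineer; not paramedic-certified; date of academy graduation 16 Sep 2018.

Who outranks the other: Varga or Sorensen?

Varga

By rank: Moreau (Battalion Chief); then Takahashi and Varga (Captain); then Ferreira, Saleh, Sorensen, Reyes and Tran (Engineer).
Takahashi and Varga are each not paramedic-certified, so the next rule applies.
Takahashi and Varga both have badge number 619, so the next rule applies.
Among Takahashi and Varga, by date of promotion to current rank (later first) (reversed rule for this group): Takahashi (22 May 2018) before Varga (9 Jan 2013).
Among Ferreira, Saleh, Sorensen, Reyes and Tran, paramedic-certified before not paramedic-certified: Ferreira, Saleh, Sorensen and Reyes (paramedic-certified) before Tran (not paramedic-certified).
Among Ferreira, Saleh, Sorensen and Reyes, by badge number (lower first): Ferreira (373) before Saleh, Sorensen and Reyes (961).
Among Saleh, Sorensen and Reyes, by date of promotion to current rank (earlier first): Saleh (26 Mar 2009) before Sorensen (24 Dec 2012) before Reyes (18 Nov 2013).
So Varga takes precedence.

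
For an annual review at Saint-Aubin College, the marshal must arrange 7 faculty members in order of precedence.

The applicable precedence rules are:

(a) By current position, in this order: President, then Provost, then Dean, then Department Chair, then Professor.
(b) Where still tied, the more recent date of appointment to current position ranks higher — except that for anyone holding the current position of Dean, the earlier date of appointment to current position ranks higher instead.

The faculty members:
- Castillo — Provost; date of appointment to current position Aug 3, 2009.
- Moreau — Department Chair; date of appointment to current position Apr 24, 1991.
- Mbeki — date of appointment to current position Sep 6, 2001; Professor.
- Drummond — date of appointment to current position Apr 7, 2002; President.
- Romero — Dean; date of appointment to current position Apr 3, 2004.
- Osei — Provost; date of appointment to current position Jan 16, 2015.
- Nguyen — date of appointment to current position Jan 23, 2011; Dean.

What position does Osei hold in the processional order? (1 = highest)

2

By current position: Drummond (President); then Osei and Castillo (Provost); then Romero and Nguyen (Dean); then Moreau (Department Chair); then Mbeki (Professor).
Among Osei and Castillo, by date of appointment to current position (later first): Osei (Jan 16, 2015) before Castillo (Aug 3, 2009).
Among Romero and Nguyen, by date of appointment to current position (earlier first) (reversed rule for this group): Romero (Apr 3, 2004) before Nguyen (Jan 23, 2011).
Order: Drummond, Osei, Castillo, Romero, Nguyen, Moreau, Mbeki. So position 2.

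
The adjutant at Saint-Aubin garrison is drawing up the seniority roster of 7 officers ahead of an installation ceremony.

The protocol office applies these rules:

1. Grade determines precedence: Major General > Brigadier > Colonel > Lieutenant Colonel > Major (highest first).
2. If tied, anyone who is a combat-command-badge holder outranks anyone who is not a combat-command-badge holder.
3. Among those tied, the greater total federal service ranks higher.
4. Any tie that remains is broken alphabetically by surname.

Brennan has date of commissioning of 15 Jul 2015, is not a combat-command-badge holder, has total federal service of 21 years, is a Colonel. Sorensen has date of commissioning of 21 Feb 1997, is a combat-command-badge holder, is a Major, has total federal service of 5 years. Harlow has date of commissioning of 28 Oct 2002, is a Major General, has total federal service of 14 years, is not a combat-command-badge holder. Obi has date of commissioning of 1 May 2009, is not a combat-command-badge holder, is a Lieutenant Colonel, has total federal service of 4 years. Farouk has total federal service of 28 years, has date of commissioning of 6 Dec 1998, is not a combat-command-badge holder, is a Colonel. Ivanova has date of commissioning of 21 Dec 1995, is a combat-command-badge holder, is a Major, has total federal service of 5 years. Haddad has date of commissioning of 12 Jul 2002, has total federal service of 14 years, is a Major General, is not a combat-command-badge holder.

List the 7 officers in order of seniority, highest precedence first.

Haddad, Harlow, Farouk, Brennan, Obi, Ivanova, Sorensen

By grade: Haddad and Harlow (Major General); then Farouk and Brennan (Colonel); then Obi (Lieutenant Colonel); then Ivanova and Sorensen (Major).
Haddad and Harlow are each not a combat-command-badge holder, so the next rule applies.
Haddad and Harlow both have total federal service 14 years, so the next rule applies.
Among Haddad and Harlow, alphabetically by surname: Haddad before Harlow.
Farouk and Brennan are each not a combat-command-badge holder, so the next rule applies.
Among Farouk and Brennan, by total federal service (higher first): Farouk (28 years) before Brennan (21 years).
Ivanova and Sorensen are each a combat-command-badge holder, so the next rule applies.
Ivanova and Sorensen both have total federal service 5 years, so the next rule applies.
Among Ivanova and Sorensen, alphabetically by surname: Ivanova before Sorensen.
Full order: Haddad, Harlow, Farouk, Brennan, Obi, Ivanova, Sorensen.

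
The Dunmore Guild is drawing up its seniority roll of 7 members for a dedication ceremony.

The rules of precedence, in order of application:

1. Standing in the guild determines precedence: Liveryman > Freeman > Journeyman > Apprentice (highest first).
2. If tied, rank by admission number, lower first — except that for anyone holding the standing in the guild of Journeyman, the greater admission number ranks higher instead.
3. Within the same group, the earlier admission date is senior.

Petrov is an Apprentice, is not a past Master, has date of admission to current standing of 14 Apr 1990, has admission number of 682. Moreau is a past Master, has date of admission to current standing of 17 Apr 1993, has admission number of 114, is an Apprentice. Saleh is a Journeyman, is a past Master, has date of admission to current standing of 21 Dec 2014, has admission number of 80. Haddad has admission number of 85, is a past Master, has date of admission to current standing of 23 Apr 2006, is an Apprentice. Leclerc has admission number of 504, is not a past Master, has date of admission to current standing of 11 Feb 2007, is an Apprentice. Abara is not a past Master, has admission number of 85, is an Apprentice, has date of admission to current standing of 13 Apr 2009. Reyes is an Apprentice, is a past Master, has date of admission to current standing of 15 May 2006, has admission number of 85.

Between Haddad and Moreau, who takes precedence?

Haddad

By standing in the guild: Saleh (Journeyman); then Haddad, Reyes, Abara, Moreau, Leclerc and Petrov (Apprentice).
Among Haddad, Reyes, Abara, Moreau, Leclerc and Petrov, by admission number (lower first): Haddad, Reyes and Abara (85) before Moreau (114) before Leclerc (504) before Petrov (682).
Among Haddad, Reyes and Abara, by date of admission to current standing (earlier first): Haddad (23 Apr 2006) before Reyes (15 May 2006) before Abara (13 Apr 2009).
So Haddad takes precedence.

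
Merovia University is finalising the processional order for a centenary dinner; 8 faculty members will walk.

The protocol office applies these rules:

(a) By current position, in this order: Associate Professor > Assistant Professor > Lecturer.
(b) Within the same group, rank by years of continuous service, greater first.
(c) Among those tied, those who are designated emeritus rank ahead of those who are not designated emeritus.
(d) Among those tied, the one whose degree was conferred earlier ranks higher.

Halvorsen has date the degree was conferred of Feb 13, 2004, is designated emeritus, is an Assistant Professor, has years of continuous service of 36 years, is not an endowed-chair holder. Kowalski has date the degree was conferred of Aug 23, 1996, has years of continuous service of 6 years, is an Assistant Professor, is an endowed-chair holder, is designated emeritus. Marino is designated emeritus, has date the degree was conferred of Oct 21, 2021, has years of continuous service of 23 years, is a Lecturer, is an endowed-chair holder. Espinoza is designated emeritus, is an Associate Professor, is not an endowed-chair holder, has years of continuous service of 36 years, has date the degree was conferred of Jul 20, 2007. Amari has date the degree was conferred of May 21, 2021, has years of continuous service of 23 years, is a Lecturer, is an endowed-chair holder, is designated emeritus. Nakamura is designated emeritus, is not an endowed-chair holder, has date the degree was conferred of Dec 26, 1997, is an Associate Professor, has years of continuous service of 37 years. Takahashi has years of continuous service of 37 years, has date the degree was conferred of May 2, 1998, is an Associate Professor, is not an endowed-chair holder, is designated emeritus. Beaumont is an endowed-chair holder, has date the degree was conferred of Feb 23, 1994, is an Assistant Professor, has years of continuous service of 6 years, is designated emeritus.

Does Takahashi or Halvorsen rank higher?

Takahashi

By current position: Nakamura, Takahashi and Espinoza (Associate Professor); then Halvorsen, Beaumont and Kowalski (Assistant Professor); then Amari and Marino (Lecturer).
Among Nakamura, Takahashi and Espinoza, by years of continuous service (higher first): Nakamura and Takahashi (37 years) before Espinoza (36 years).
Nakamura and Takahashi are each designated emeritus, so the next rule applies.
Among Nakamura and Takahashi, by date the degree was conferred (earlier first): Nakamura (Dec 26, 1997) before Takahashi (May 2, 1998).
Among Halvorsen, Beaumont and Kowalski, by years of continuous service (higher first): Halvorsen (36 years) before Beaumont and Kowalski (6 years).
Beaumont and Kowalski are each designated emeritus, so the next rule applies.
Among Beaumont and Kowalski, by date the degree was conferred (earlier first): Beaumont (Feb 23, 1994) before Kowalski (Aug 23, 1996).
Amari and Marino both have years of continuous service 23 years, so the next rule applies.
Amari and Marino are each designated emeritus, so the next rule applies.
Among Amari and Marino, by date the degree was conferred (earlier first): Amari (May 21, 2021) before Marino (Oct 21, 2021).
So Takahashi takes precedence.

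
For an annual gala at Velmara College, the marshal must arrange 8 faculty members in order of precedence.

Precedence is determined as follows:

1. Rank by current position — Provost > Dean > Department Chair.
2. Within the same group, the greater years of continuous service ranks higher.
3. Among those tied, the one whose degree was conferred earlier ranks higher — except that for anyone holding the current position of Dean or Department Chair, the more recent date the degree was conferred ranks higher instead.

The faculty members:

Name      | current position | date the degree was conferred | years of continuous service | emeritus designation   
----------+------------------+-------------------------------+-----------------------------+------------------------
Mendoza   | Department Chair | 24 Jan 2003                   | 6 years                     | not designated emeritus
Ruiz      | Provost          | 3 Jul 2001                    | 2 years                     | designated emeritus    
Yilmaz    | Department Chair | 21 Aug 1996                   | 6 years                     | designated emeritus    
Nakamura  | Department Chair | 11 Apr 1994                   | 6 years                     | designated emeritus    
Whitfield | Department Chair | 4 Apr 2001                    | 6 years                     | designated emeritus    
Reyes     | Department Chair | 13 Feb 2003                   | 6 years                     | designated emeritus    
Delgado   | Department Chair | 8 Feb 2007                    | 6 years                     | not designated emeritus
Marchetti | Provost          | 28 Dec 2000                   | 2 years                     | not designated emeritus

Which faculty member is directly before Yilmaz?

Whitfield

By current position: Marchetti and Ruiz (Provost); then Delgado, Reyes, Mendoza, Whitfield, Yilmaz and Nakamura (Department Chair).
Marchetti and Ruiz both have years of continuous service 2 years, so the next rule applies.
Among Marchetti and Ruiz, by date the degree was conferred (earlier first): Marchetti (28 Dec 2000) before Ruiz (3 Jul 2001).
Delgado, Reyes, Mendoza, Whitfield, Yilmaz and Nakamura all have years of continuous service 6 years, so the next rule applies.
Among Delgado, Reyes, Mendoza, Whitfield, Yilmaz and Nakamura, by date the degree was conferred (later first) (reversed rule for this group): Delgado (8 Feb 2007) before Reyes (13 Feb 2003) before Mendoza (24 Jan 2003) before Whitfield (4 Apr 2001) before Yilmaz (21 Aug 1996) before Nakamura (11 Apr 1994).
Order: Marchetti, Ruiz, Delgado, Reyes, Mendoza, Whitfield, Yilmaz, Nakamura.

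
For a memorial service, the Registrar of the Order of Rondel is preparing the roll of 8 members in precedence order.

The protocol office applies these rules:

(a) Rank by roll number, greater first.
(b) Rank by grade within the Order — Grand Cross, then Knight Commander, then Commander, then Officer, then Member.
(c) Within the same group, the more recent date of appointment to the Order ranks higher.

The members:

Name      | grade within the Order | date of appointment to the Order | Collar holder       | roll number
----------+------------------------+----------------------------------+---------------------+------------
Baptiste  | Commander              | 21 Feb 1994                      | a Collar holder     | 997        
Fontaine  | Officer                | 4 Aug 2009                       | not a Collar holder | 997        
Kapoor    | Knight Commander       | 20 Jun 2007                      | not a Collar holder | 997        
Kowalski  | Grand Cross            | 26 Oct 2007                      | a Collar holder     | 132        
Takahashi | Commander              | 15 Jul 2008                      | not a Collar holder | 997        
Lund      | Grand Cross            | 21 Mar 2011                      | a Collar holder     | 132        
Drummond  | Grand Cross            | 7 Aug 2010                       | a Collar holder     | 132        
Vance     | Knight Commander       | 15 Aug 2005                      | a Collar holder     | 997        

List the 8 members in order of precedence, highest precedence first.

By roll number (higher first): Kapoor, Vance, Takahashi, Baptiste and Fontaine (each 997); then Lund, Drummond and Kowalski (each 132).
Among Kapoor, Vance, Takahashi, Baptiste and Fontaine, by grade within the Order: Kapoor and Vance (Knight Commander) before Takahashi and Baptiste (Commander) before Fontaine (Officer).
Among Kapoor and Vance, by date of appointment to the Order (later first): Kapoor (20 Jun 2007) before Vance (15 Aug 2005).
Among Takahashi and Baptiste, by date of appointment to the Order (later first): Takahashi (15 Jul 2008) before Baptiste (21 Feb 1994).
Lund, Drummond and Kowalski are each Grand Cross, so the next rule applies.
Among Lund, Drummond and Kowalski, by date of appointment to the Order (later first): Lund (21 Mar 2011) before Drummond (7 Aug 2010) before Kowalski (26 Oct 2007).
Full order: Kapoor, Vance, Takahashi, Baptiste, Fontaine, Lund, Drummond, Kowalski.

Kapoor, Vance, Takahashi, Baptiste, Fontaine, Lund, Drummond, Kowalski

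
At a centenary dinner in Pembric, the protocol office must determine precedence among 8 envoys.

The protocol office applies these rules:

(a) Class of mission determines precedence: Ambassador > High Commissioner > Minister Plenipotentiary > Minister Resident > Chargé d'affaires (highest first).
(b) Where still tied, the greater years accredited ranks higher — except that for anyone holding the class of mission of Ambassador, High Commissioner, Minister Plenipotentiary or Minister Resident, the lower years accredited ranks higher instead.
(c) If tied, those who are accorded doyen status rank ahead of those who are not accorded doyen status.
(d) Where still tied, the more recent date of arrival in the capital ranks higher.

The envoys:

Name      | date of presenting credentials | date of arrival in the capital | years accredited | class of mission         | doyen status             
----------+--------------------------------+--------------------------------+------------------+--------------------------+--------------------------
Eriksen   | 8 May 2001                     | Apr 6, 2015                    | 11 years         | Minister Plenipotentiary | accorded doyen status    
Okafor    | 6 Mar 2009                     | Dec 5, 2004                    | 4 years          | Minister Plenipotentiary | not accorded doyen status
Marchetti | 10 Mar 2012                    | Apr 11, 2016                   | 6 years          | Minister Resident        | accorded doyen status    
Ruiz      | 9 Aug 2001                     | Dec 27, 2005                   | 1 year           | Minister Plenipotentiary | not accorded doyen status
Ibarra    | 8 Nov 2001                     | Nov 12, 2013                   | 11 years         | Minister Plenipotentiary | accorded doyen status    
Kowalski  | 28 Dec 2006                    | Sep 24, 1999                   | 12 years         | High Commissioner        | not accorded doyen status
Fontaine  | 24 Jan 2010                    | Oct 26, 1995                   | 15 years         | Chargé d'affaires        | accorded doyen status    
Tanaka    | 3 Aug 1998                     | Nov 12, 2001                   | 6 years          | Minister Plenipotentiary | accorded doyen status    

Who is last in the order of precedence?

By class of mission: Kowalski (High Commissioner); then Ruiz, Okafor, Tanaka, Eriksen and Ibarra (Minister Plenipotentiary); then Marchetti (Minister Resident); then Fontaine (Chargé d'affaires).
Among Ruiz, Okafor, Tanaka, Eriksen and Ibarra, by years accredited (lower first) (reversed rule for this group): Ruiz (1 year) before Okafor (4 years) before Tanaka (6 years) before Eriksen and Ibarra (11 years).
Eriksen and Ibarra are each accorded doyen status, so the next rule applies.
Among Eriksen and Ibarra, by date of arrival in the capital (later first): Eriksen (Apr 6, 2015) before Ibarra (Nov 12, 2013).
Order: Kowalski, Ruiz, Okafor, Tanaka, Eriksen, Ibarra, Marchetti, Fontaine.

Fontaine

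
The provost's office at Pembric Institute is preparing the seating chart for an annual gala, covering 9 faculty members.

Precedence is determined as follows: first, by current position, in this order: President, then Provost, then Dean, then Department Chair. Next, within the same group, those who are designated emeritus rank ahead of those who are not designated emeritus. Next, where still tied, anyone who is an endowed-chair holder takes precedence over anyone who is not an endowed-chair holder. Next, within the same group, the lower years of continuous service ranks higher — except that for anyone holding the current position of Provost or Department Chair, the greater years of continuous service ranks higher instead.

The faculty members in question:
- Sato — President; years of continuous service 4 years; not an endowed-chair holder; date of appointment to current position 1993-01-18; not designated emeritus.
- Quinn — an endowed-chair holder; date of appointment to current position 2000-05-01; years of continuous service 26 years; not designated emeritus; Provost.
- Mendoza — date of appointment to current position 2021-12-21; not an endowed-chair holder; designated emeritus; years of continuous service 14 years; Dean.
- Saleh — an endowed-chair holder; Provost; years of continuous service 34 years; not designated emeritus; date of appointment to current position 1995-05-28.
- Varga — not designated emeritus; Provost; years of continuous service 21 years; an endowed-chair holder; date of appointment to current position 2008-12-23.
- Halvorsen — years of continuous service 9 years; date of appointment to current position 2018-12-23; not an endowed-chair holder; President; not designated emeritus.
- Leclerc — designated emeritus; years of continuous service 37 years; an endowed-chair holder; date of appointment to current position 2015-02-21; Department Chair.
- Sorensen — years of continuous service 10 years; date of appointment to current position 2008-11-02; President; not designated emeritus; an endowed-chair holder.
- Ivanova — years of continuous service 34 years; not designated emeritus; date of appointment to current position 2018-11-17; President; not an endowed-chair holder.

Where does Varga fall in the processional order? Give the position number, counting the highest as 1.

7

By current position: Sorensen, Sato, Halvorsen and Ivanova (President); then Saleh, Quinn and Varga (Provost); then Mendoza (Dean); then Leclerc (Department Chair).
Sorensen, Sato, Halvorsen and Ivanova are each not designated emeritus, so the next rule applies.
Among Sorensen, Sato, Halvorsen and Ivanova, an endowed-chair holder before not an endowed-chair holder: Sorensen (an endowed-chair holder) before Sato, Halvorsen and Ivanova (not an endowed-chair holder).
Among Sato, Halvorsen and Ivanova, by years of continuous service (lower first): Sato (4 years) before Halvorsen (9 years) before Ivanova (34 years).
Saleh, Quinn and Varga are each not designated emeritus, so the next rule applies.
Saleh, Quinn and Varga are each an endowed-chair holder, so the next rule applies.
Among Saleh, Quinn and Varga, by years of continuous service (higher first) (reversed rule for this group): Saleh (34 years) before Quinn (26 years) before Varga (21 years).
Order: Sorensen, Sato, Halvorsen, Ivanova, Saleh, Quinn, Varga, Mendoza, Leclerc. So position 7.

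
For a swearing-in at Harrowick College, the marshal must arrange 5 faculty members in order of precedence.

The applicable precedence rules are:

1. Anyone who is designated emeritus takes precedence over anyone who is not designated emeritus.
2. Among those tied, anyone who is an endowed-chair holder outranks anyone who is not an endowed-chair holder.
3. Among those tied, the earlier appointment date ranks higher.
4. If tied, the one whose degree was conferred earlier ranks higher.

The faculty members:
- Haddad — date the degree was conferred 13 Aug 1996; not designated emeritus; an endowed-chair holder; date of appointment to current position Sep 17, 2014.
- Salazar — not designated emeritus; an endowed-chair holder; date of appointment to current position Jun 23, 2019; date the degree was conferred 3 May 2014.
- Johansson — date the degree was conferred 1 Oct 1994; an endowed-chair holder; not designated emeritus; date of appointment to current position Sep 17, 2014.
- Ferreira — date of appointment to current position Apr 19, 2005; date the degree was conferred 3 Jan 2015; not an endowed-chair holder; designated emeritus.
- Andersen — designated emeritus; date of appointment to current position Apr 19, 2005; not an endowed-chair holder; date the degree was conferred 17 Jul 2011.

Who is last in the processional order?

By the first rule: Andersen and Ferreira (both designated emeritus); then Johansson, Haddad and Salazar (each not designated emeritus).
Andersen and Ferreira are each not an endowed-chair holder, so the next rule applies.
Andersen and Ferreira both have date of appointment to current position Apr 19, 2005, so the next rule applies.
Among Andersen and Ferreira, by date the degree was conferred (earlier first): Andersen (17 Jul 2011) before Ferreira (3 Jan 2015).
Johansson, Haddad and Salazar are each an endowed-chair holder, so the next rule applies.
Among Johansson, Haddad and Salazar, by date of appointment to current position (earlier first): Johansson and Haddad (Sep 17, 2014) before Salazar (Jun 23, 2019).
Among Johansson and Haddad, by date the degree was conferred (earlier first): Johansson (1 Oct 1994) before Haddad (13 Aug 1996).
Order: Andersen, Ferreira, Johansson, Haddad, Salazar.

Salazar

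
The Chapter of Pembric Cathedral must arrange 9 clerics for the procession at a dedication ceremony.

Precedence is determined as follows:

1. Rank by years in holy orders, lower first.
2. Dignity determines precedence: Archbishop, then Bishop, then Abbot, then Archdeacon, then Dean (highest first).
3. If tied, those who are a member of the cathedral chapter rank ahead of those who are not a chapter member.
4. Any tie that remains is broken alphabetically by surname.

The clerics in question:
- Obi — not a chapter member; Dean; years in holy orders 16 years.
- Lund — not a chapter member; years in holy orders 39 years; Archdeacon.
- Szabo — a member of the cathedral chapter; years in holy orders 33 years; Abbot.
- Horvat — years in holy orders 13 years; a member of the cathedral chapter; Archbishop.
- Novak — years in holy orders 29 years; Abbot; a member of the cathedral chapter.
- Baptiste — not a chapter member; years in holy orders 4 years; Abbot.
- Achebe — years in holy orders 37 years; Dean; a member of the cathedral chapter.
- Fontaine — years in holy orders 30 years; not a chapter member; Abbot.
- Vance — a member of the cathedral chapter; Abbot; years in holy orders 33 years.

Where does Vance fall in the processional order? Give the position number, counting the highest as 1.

By years in holy orders (lower first): Baptiste (4 years); then Horvat (13 years); then Obi (16 years); then Novak (29 years); then Fontaine (30 years); then Szabo and Vance (both 33 years); then Achebe (37 years); then Lund (39 years).
Szabo and Vance are each Abbot, so the next rule applies.
Szabo and Vance are each a member of the cathedral chapter, so the next rule applies.
Among Szabo and Vance, alphabetically by surname: Szabo before Vance.
Order: Baptiste, Horvat, Obi, Novak, Fontaine, Szabo, Vance, Achebe, Lund. So position 7.

7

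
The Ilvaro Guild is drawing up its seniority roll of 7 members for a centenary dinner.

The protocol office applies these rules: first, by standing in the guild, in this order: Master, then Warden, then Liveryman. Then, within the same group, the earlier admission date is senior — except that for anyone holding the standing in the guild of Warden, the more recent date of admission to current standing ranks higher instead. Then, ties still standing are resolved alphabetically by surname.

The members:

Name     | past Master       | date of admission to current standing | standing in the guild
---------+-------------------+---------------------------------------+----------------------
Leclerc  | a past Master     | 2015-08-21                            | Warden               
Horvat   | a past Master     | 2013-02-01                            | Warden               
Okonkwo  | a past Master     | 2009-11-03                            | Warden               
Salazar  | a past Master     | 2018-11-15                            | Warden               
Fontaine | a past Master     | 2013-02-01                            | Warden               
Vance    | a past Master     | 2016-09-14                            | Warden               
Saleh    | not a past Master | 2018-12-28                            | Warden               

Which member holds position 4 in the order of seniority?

By standing in the guild: Saleh, Salazar, Vance, Leclerc, Fontaine, Horvat and Okonkwo (Warden).
Among Saleh, Salazar, Vance, Leclerc, Fontaine, Horvat and Okonkwo, by date of admission to current standing (later first) (reversed rule for this group): Saleh (2018-12-28) before Salazar (2018-11-15) before Vance (2016-09-14) before Leclerc (2015-08-21) before Fontaine and Horvat (2013-02-01) before Okonkwo (2009-11-03).
Among Fontaine and Horvat, alphabetically by surname: Fontaine before Horvat.
Order: Saleh, Salazar, Vance, Leclerc, Fontaine, Horvat, Okonkwo.

Leclerc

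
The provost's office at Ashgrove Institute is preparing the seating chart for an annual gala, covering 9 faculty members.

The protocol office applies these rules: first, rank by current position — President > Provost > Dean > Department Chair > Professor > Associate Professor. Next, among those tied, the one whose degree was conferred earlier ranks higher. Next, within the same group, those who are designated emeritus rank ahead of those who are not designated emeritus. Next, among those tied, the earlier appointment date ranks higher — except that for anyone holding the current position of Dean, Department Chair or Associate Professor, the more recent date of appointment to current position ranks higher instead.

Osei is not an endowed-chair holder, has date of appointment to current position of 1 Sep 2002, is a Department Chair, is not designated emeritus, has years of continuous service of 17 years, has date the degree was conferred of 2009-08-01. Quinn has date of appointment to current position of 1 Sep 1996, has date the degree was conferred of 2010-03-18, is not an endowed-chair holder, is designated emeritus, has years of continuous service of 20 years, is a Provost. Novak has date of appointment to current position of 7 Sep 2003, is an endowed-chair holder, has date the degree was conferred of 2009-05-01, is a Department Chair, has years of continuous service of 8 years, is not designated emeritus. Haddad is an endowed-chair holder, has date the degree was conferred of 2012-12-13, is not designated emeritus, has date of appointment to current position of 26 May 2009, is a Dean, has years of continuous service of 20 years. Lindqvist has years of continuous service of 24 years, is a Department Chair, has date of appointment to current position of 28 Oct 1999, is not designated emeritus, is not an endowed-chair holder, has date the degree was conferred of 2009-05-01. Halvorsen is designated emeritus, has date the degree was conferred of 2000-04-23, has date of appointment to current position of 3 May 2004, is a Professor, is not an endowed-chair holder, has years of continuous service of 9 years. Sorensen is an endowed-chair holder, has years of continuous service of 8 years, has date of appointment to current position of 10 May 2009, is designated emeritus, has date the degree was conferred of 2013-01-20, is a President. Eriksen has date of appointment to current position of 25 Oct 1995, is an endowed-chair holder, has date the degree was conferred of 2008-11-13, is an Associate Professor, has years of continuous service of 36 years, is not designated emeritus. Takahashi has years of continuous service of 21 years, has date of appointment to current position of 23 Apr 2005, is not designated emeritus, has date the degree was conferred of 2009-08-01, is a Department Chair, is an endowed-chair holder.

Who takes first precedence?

By current position: Sorensen (President); then Quinn (Provost); then Haddad (Dean); then Novak, Lindqvist, Takahashi and Osei (Department Chair); then Halvorsen (Professor); then Eriksen (Associate Professor).
Among Novak, Lindqvist, Takahashi and Osei, by date the degree was conferred (earlier first): Novak and Lindqvist (2009-05-01) before Takahashi and Osei (2009-08-01).
Novak and Lindqvist are each not designated emeritus, so the next rule applies.
Among Novak and Lindqvist, by date of appointment to current position (later first) (reversed rule for this group): Novak (7 Sep 2003) before Lindqvist (28 Oct 1999).
Takahashi and Osei are each not designated emeritus, so the next rule applies.
Among Takahashi and Osei, by date of appointment to current position (later first) (reversed rule for this group): Takahashi (23 Apr 2005) before Osei (1 Sep 2002).
Order: Sorensen, Quinn, Haddad, Novak, Lindqvist, Takahashi, Osei, Halvorsen, Eriksen.

Sorensen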